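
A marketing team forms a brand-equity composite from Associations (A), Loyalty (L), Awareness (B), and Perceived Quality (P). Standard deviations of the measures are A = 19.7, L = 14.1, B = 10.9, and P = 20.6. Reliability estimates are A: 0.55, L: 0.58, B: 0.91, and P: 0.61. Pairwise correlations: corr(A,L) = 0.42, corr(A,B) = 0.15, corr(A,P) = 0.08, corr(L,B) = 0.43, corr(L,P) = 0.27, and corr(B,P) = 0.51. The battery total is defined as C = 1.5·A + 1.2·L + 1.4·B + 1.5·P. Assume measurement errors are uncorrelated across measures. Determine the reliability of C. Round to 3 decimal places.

Var(C) = 1.5²·19.7² + 1.2²·14.1² + 1.4²·10.9² + 1.5²·20.6² + 2·[1.8·19.7·14.1·0.42 + 2.1·19.7·10.9·0.15 + 2.25·19.7·20.6·0.08 + 1.68·14.1·10.9·0.43 + 1.8·14.1·20.6·0.27 + 2.1·10.9·20.6·0.51] = 2347.17 + 1686.71 = 4033.87.
With uncorrelated errors the cross-covariances are all true-score covariance, so they carry over unchanged; only the diagonal terms shrink to ρᵢσᵢ².
True-score variance = [1.5²·19.7²·0.55 + 1.2²·14.1²·0.58 + 1.4²·10.9²·0.91 + 1.5²·20.6²·0.61] + 1686.71 = 1440.65 + 1686.71 = 3127.36.
Reliability = 3127.36 / 4033.87 = 0.775.

0.775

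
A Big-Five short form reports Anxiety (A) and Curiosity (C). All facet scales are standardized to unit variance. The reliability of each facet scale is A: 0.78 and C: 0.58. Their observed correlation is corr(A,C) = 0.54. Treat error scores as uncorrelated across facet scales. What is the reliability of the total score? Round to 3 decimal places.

Var(A+C) = 2 + 2·[0.54] = 2 + 1.08 = 3.08.
Under uncorrelated errors the observed covariances equal the true-score covariances, so only the own-variance terms attenuate.
True-score variance = [0.78 + 0.58] + 1.08 = 1.36 + 1.08 = 2.44.
Reliability = 2.44 / 3.08 = 0.792.

0.792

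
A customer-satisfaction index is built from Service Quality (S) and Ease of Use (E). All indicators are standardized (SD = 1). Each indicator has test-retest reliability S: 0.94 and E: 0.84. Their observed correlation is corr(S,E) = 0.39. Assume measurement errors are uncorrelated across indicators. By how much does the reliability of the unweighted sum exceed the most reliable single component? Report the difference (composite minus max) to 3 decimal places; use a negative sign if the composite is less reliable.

Var(sum) = 2 + 0.78 = 2.78; true-score variance = 1.78 + 0.78 = 2.56; composite reliability = 0.9209.
Max component reliability = 0.9400.
Difference = 0.9209 − 0.9400 = -0.019.

-0.019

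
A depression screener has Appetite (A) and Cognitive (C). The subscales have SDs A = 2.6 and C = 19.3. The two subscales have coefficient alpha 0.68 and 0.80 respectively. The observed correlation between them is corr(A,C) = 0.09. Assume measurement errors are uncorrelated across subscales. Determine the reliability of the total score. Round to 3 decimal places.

0.803

Var(A+C) = 2.6² + 19.3² + 2·[2.6·19.3·0.09] = 379.25 + 9.0324 = 388.282.
Under uncorrelated errors the observed covariances equal the true-score covariances, so only the own-variance terms attenuate.
True-score variance = [2.6²·0.68 + 19.3²·0.80] + 9.0324 = 302.589 + 9.0324 = 311.621.
Reliability = 311.621 / 388.282 = 0.803.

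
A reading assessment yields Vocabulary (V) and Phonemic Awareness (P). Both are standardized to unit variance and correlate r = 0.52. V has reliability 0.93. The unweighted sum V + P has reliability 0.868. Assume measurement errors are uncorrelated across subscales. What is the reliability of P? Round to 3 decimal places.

Var(V+P) = 2 + 2·0.52 = 3.040.
True-score variance = ρ_V + ρ_P + 2·0.52, so 0.868 = (0.93 + ρ_P + 1.04) / 3.040.
ρ_P = 0.868·3.040 − 0.93 − 1.04 = 0.669.

0.669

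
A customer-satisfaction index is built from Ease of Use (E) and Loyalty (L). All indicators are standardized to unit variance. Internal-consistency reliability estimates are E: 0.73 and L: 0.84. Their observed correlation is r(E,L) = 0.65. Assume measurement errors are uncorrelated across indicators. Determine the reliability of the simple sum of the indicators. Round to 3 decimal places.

Var(E+L) = 2 + 2·[0.65] = 2 + 1.3 = 3.3.
With uncorrelated errors the cross-covariances are all true-score covariance, so they carry over unchanged; only the diagonal terms shrink to ρᵢσᵢ².
True-score variance = [0.73 + 0.84] + 1.3 = 1.57 + 1.3 = 2.87.
Reliability = 2.87 / 3.3 = 0.870.

0.870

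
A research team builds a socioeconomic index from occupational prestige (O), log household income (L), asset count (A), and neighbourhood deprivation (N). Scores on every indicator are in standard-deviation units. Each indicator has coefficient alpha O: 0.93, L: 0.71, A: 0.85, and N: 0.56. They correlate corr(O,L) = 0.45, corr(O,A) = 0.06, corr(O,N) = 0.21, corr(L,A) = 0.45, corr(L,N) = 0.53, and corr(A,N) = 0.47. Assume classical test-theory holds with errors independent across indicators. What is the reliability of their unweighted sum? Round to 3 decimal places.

0.886

Var(O+L+A+N) = 4 + 2·[0.45 + 0.06 + 0.21 + 0.45 + 0.53 + 0.47] = 4 + 4.34 = 8.34.
With uncorrelated errors the cross-covariances are all true-score covariance, so they carry over unchanged; only the diagonal terms shrink to ρᵢσᵢ².
True-score variance = [0.93 + 0.71 + 0.85 + 0.56] + 4.34 = 3.05 + 4.34 = 7.39.
Reliability = 7.39 / 8.34 = 0.886.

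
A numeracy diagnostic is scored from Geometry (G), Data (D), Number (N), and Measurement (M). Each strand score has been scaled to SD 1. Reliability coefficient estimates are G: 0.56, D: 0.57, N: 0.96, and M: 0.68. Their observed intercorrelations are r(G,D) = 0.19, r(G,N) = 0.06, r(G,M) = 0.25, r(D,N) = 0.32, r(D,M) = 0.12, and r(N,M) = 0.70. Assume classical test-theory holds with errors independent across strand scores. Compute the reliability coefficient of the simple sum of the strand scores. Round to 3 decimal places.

0.831

Var(G+D+N+M) = 4 + 2·[0.19 + 0.06 + 0.25 + 0.32 + 0.12 + 0.70] = 4 + 3.28 = 7.28.
Because errors are independent across components, Cov(Tᵢ,Tⱼ) = Cov(Xᵢ,Xⱼ); the off-diagonal part of the true-score variance is the same as above.
True-score variance = [0.56 + 0.57 + 0.96 + 0.68] + 3.28 = 2.77 + 3.28 = 6.05.
Reliability = 6.05 / 7.28 = 0.831.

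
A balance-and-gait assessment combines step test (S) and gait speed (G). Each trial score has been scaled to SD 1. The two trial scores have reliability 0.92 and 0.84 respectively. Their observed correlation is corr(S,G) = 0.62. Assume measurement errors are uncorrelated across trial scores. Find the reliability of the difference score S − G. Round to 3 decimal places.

0.684

Var(S−G) = 1 + 1 − 2·0.62 = 2 − 1.24 = 0.76.
Because errors are independent across components, Cov(Tᵢ,Tⱼ) = Cov(Xᵢ,Xⱼ); the off-diagonal part of the true-score variance is the same as above.
True-score variance = [0.92 + 0.84] − 1.24 = 1.76 − 1.24 = 0.52.
Reliability = 0.52 / 0.76 = 0.684.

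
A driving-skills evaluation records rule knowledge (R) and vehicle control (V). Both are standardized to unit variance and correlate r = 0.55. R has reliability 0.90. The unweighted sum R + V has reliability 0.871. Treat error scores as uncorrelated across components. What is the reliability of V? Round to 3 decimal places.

0.700

Var(R+V) = 2 + 2·0.55 = 3.100.
True-score variance = ρ_R + ρ_V + 2·0.55, so 0.871 = (0.90 + ρ_V + 1.10) / 3.100.
ρ_V = 0.871·3.100 − 0.90 − 1.10 = 0.700.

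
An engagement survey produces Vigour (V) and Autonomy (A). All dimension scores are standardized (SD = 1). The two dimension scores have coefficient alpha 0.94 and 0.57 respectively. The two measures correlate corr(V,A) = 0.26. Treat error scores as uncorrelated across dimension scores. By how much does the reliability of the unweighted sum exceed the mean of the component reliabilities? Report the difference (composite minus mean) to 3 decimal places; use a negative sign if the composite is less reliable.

0.051

Var(sum) = 2 + 0.52 = 2.52; true-score variance = 1.51 + 0.52 = 2.03; composite reliability = 0.8056.
Mean component reliability = 0.7550.
Difference = 0.8056 − 0.7550 = 0.051.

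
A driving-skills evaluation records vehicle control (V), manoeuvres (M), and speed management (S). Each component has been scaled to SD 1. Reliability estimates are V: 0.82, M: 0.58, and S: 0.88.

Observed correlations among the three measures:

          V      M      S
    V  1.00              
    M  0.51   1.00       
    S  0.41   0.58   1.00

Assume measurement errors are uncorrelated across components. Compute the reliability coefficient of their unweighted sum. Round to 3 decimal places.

Var(V+M+S) = 3 + 2·[0.51 + 0.41 + 0.58] = 3 + 3 = 6.
Because errors are independent across components, Cov(Tᵢ,Tⱼ) = Cov(Xᵢ,Xⱼ); the off-diagonal part of the true-score variance is the same as above.
True-score variance = [0.82 + 0.58 + 0.88] + 3 = 2.28 + 3 = 5.28.
Reliability = 5.28 / 6 = 0.880.

0.880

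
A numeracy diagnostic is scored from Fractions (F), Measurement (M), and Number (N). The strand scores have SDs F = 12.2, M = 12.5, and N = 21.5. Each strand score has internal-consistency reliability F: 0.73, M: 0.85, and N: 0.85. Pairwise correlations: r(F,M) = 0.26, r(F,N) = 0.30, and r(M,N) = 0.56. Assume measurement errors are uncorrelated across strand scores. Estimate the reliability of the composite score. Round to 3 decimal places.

Var(F+M+N) = 12.2² + 12.5² + 21.5² + 2·[12.2·12.5·0.26 + 12.2·21.5·0.30 + 12.5·21.5·0.56] = 767.34 + 537.68 = 1305.02.
With uncorrelated errors the cross-covariances are all true-score covariance, so they carry over unchanged; only the diagonal terms shrink to ρᵢσᵢ².
True-score variance = [12.2²·0.73 + 12.5²·0.85 + 21.5²·0.85] + 537.68 = 634.378 + 537.68 = 1172.06.
Reliability = 1172.06 / 1305.02 = 0.898.

0.898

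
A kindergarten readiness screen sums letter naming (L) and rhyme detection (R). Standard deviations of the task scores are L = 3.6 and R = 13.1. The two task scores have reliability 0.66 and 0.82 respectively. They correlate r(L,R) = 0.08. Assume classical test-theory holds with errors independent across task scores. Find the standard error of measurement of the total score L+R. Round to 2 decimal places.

5.94

Var(total) = 184.57 + 7.5456 = 192.116.
True-score variance = 149.274 + 7.5456 = 156.819, so reliability = 0.8163.
Error variance = 192.116 − 156.819 = 35.2962; SEM = √35.2962 = 5.94.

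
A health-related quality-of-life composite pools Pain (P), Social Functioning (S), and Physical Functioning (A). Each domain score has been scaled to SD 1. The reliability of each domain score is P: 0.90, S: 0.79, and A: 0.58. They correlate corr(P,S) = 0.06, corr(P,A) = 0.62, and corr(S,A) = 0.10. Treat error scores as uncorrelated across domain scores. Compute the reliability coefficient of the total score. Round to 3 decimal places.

Var(P+S+A) = 3 + 2·[0.06 + 0.62 + 0.10] = 3 + 1.56 = 4.56.
Because errors are independent across components, Cov(Tᵢ,Tⱼ) = Cov(Xᵢ,Xⱼ); the off-diagonal part of the true-score variance is the same as above.
True-score variance = [0.90 + 0.79 + 0.58] + 1.56 = 2.27 + 1.56 = 3.83.
Reliability = 3.83 / 4.56 = 0.840.

0.840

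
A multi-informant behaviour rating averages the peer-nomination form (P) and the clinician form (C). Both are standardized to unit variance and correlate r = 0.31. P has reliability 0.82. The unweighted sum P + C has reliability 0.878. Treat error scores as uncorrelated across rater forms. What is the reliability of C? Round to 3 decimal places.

0.860

Var(P+C) = 2 + 2·0.31 = 2.620.
True-score variance = ρ_P + ρ_C + 2·0.31, so 0.878 = (0.82 + ρ_C + 0.62) / 2.620.
ρ_C = 0.878·2.620 − 0.82 − 0.62 = 0.860.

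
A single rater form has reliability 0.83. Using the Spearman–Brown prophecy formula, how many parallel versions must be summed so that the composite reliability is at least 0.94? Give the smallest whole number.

4

k ≥ ρ*(1−ρ₁)/(ρ₁(1−ρ*)) = 0.94·0.17 / (0.83·0.06) = 3.209.
Smallest integer k = 4.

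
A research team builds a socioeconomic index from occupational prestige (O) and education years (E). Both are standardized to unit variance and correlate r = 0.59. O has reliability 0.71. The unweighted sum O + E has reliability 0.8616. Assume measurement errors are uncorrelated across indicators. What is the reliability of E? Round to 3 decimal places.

Var(O+E) = 2 + 2·0.59 = 3.180.
True-score variance = ρ_O + ρ_E + 2·0.59, so 0.8616 = (0.71 + ρ_E + 1.18) / 3.180.
ρ_E = 0.8616·3.180 − 0.71 − 1.18 = 0.850.

0.850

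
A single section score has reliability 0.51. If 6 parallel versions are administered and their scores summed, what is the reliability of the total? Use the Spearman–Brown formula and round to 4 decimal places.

ρ_k = kρ / (1 + (k−1)ρ) = 6·0.51 / (1 + 5·0.51) = 3.060 / 3.550 = 0.8620.

0.8620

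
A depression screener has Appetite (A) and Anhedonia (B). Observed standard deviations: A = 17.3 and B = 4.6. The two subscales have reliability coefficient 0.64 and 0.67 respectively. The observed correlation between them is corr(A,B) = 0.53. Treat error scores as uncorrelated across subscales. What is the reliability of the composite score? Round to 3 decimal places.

Var(A+B) = 17.3² + 4.6² + 2·[17.3·4.6·0.53] = 320.45 + 84.3548 = 404.805.
Under uncorrelated errors the observed covariances equal the true-score covariances, so only the own-variance terms attenuate.
True-score variance = [17.3²·0.64 + 4.6²·0.67] + 84.3548 = 205.723 + 84.3548 = 290.078.
Reliability = 290.078 / 404.805 = 0.717.

0.717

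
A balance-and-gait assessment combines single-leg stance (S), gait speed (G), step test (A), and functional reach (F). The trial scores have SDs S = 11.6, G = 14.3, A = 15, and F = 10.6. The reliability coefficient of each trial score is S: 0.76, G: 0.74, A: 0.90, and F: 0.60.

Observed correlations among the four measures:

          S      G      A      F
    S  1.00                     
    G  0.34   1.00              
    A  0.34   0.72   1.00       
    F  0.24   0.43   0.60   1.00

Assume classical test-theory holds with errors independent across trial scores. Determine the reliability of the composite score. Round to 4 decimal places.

0.9042

Var(S+G+A+F) = 11.6² + 14.3² + 15² + 10.6² + 2·[11.6·14.3·0.34 + 11.6·15·0.34 + 11.6·10.6·0.24 + 14.3·15·0.72 + 14.3·10.6·0.43 + 15·10.6·0.60] = 676.41 + 920.178 = 1596.59.
With uncorrelated errors the cross-covariances are all true-score covariance, so they carry over unchanged; only the diagonal terms shrink to ρᵢσᵢ².
True-score variance = [11.6²·0.76 + 14.3²·0.74 + 15²·0.90 + 10.6²·0.60] + 920.178 = 523.504 + 920.178 = 1443.68.
Reliability = 1443.68 / 1596.59 = 0.9042.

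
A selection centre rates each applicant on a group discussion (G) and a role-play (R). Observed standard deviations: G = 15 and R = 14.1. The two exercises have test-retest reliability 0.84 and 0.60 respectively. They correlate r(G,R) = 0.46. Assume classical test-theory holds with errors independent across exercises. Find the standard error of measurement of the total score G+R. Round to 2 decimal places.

Var(total) = 423.81 + 194.58 = 618.39.
True-score variance = 308.286 + 194.58 = 502.866, so reliability = 0.8132.
Error variance = 618.39 − 502.866 = 115.524; SEM = √115.524 = 10.75.

10.75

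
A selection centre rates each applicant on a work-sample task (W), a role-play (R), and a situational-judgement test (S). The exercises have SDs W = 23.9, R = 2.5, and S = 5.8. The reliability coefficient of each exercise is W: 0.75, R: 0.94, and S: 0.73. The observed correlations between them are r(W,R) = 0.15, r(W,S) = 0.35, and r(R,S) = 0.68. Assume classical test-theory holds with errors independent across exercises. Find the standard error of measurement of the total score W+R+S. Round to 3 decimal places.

Var(total) = 611.1 + 134.679 = 745.779.
True-score variance = 458.84 + 134.679 = 593.519, so reliability = 0.7958.
Error variance = 745.779 − 593.519 = 152.26; SEM = √152.26 = 12.339.

12.339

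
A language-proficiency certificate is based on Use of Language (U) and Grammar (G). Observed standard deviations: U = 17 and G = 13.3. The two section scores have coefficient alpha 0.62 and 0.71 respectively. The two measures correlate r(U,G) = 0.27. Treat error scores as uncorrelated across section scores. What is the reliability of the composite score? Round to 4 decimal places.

0.7260

Var(U+G) = 17² + 13.3² + 2·[17·13.3·0.27] = 465.89 + 122.094 = 587.984.
With uncorrelated errors the cross-covariances are all true-score covariance, so they carry over unchanged; only the diagonal terms shrink to ρᵢσᵢ².
True-score variance = [17²·0.62 + 13.3²·0.71] + 122.094 = 304.772 + 122.094 = 426.866.
Reliability = 426.866 / 587.984 = 0.7260.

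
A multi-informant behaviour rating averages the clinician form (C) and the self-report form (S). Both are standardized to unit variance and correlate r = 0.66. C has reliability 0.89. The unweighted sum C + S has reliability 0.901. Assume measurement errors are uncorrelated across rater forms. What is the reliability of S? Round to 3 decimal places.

Var(C+S) = 2 + 2·0.66 = 3.320.
True-score variance = ρ_C + ρ_S + 2·0.66, so 0.901 = (0.89 + ρ_S + 1.32) / 3.320.
ρ_S = 0.901·3.320 − 0.89 − 1.32 = 0.781.

0.781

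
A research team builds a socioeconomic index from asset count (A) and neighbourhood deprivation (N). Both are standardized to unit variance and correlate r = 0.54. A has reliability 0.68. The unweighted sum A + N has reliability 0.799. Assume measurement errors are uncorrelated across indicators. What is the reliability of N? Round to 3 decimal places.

Var(A+N) = 2 + 2·0.54 = 3.080.
True-score variance = ρ_A + ρ_N + 2·0.54, so 0.799 = (0.68 + ρ_N + 1.08) / 3.080.
ρ_N = 0.799·3.080 − 0.68 − 1.08 = 0.701.

0.701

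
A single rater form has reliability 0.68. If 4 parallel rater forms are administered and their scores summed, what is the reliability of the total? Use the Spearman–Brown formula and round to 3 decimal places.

ρ_k = kρ / (1 + (k−1)ρ) = 4·0.68 / (1 + 3·0.68) = 2.720 / 3.040 = 0.895.

0.895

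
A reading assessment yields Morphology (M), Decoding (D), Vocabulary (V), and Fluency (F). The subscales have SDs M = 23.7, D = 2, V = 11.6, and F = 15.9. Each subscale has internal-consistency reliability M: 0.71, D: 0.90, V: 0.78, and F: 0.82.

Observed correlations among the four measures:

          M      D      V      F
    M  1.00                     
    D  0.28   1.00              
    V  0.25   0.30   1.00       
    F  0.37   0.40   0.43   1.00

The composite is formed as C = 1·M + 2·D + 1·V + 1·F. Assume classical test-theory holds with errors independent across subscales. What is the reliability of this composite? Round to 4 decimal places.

Var(C) = 23.7² + 2²·2² + 11.6² + 15.9² + 2·[2·23.7·2·0.28 + 23.7·11.6·0.25 + 23.7·15.9·0.37 + 2·2·11.6·0.30 + 2·2·15.9·0.40 + 11.6·15.9·0.43] = 965.06 + 706.741 = 1671.8.
Under uncorrelated errors the observed covariances equal the true-score covariances, so only the own-variance terms attenuate.
True-score variance = [23.7²·0.71 + 2²·2²·0.90 + 11.6²·0.78 + 15.9²·0.82] + 706.741 = 725.461 + 706.741 = 1432.2.
Reliability = 1432.2 / 1671.8 = 0.8567.

0.8567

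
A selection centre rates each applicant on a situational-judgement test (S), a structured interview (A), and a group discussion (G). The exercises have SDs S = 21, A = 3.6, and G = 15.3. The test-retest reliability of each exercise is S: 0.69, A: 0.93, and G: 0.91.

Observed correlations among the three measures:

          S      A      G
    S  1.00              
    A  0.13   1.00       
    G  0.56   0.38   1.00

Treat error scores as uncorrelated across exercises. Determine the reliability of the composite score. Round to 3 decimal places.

0.857

Var(S+A+G) = 21² + 3.6² + 15.3² + 2·[21·3.6·0.13 + 21·15.3·0.56 + 3.6·15.3·0.38] = 688.05 + 421.373 = 1109.42.
Under uncorrelated errors the observed covariances equal the true-score covariances, so only the own-variance terms attenuate.
True-score variance = [21²·0.69 + 3.6²·0.93 + 15.3²·0.91] + 421.373 = 529.365 + 421.373 = 950.737.
Reliability = 950.737 / 1109.42 = 0.857.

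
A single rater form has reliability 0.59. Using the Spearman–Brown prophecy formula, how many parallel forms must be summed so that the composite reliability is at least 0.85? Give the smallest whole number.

4

k ≥ ρ*(1−ρ₁)/(ρ₁(1−ρ*)) = 0.85·0.41 / (0.59·0.15) = 3.938.
Smallest integer k = 4.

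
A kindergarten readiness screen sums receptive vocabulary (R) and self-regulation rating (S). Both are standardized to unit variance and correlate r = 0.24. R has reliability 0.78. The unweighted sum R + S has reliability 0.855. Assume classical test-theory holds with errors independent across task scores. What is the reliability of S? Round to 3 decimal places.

0.860

Var(R+S) = 2 + 2·0.24 = 2.480.
True-score variance = ρ_R + ρ_S + 2·0.24, so 0.855 = (0.78 + ρ_S + 0.48) / 2.480.
ρ_S = 0.855·2.480 − 0.78 − 0.48 = 0.860.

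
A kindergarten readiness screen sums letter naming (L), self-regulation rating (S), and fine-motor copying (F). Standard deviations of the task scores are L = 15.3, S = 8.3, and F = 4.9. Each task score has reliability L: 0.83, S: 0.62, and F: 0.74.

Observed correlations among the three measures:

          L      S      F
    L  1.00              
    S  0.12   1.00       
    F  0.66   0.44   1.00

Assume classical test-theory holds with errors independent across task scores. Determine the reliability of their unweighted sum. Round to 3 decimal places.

Var(L+S+F) = 15.3² + 8.3² + 4.9² + 2·[15.3·8.3·0.12 + 15.3·4.9·0.66 + 8.3·4.9·0.44] = 326.99 + 165.228 = 492.218.
Because errors are independent across components, Cov(Tᵢ,Tⱼ) = Cov(Xᵢ,Xⱼ); the off-diagonal part of the true-score variance is the same as above.
True-score variance = [15.3²·0.83 + 8.3²·0.62 + 4.9²·0.74] + 165.228 = 254.774 + 165.228 = 420.002.
Reliability = 420.002 / 492.218 = 0.853.

0.853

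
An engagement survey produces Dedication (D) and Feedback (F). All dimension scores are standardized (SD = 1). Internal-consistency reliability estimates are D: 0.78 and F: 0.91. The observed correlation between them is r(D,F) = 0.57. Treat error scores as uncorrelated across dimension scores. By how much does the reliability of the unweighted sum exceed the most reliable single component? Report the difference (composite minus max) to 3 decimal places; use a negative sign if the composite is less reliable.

-0.009

Var(sum) = 2 + 1.14 = 3.14; true-score variance = 1.69 + 1.14 = 2.83; composite reliability = 0.9013.
Max component reliability = 0.9100.
Difference = 0.9013 − 0.9100 = -0.009.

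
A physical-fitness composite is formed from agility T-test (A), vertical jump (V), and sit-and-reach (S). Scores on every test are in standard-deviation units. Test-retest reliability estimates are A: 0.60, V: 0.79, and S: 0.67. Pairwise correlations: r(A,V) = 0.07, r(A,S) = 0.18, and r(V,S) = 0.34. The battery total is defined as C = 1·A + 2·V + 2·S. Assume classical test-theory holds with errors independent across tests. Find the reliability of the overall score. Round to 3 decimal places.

0.799

Var(C) = 1 + 2² + 2² + 2·[2·0.07 + 2·0.18 + 4·0.34] = 9 + 3.72 = 12.72.
With uncorrelated errors the cross-covariances are all true-score covariance, so they carry over unchanged; only the diagonal terms shrink to ρᵢσᵢ².
True-score variance = [0.60 + 2²·0.79 + 2²·0.67] + 3.72 = 6.44 + 3.72 = 10.16.
Reliability = 10.16 / 12.72 = 0.799.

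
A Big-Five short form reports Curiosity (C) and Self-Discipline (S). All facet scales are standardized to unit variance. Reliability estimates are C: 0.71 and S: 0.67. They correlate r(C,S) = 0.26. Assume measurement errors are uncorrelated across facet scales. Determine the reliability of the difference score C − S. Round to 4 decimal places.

0.5811

Var(C−S) = 1 + 1 − 2·0.26 = 2 − 0.52 = 1.48.
Because errors are independent across components, Cov(Tᵢ,Tⱼ) = Cov(Xᵢ,Xⱼ); the off-diagonal part of the true-score variance is the same as above.
True-score variance = [0.71 + 0.67] − 0.52 = 1.38 − 0.52 = 0.86.
Reliability = 0.86 / 1.48 = 0.5811.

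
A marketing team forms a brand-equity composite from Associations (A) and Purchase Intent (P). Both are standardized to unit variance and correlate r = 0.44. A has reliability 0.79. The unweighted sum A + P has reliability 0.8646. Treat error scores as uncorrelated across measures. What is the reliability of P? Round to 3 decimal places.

Var(A+P) = 2 + 2·0.44 = 2.880.
True-score variance = ρ_A + ρ_P + 2·0.44, so 0.8646 = (0.79 + ρ_P + 0.88) / 2.880.
ρ_P = 0.8646·2.880 − 0.79 − 0.88 = 0.820.

0.820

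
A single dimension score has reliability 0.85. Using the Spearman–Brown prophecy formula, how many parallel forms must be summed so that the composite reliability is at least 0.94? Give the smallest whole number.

3

k ≥ ρ*(1−ρ₁)/(ρ₁(1−ρ*)) = 0.94·0.15 / (0.85·0.06) = 2.765.
Smallest integer k = 3.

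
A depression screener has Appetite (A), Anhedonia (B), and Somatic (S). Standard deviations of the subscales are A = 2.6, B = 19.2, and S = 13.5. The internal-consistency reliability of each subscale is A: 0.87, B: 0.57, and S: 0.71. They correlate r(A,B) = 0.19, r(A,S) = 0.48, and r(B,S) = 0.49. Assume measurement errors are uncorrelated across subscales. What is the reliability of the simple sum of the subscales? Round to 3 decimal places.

Var(A+B+S) = 2.6² + 19.2² + 13.5² + 2·[2.6·19.2·0.19 + 2.6·13.5·0.48 + 19.2·13.5·0.49] = 557.65 + 306.682 = 864.332.
With uncorrelated errors the cross-covariances are all true-score covariance, so they carry over unchanged; only the diagonal terms shrink to ρᵢσᵢ².
True-score variance = [2.6²·0.87 + 19.2²·0.57 + 13.5²·0.71] + 306.682 = 345.403 + 306.682 = 652.085.
Reliability = 652.085 / 864.332 = 0.754.

0.754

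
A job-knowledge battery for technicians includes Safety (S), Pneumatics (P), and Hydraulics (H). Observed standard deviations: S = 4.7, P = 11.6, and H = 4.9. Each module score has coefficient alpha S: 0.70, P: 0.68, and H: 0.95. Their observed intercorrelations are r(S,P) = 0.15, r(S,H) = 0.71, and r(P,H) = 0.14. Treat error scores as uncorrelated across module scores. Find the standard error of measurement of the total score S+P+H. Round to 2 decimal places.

7.13

Var(total) = 180.66 + 64.9738 = 245.634.
True-score variance = 129.773 + 64.9738 = 194.747, so reliability = 0.7928.
Error variance = 245.634 − 194.747 = 50.8867; SEM = √50.8867 = 7.13.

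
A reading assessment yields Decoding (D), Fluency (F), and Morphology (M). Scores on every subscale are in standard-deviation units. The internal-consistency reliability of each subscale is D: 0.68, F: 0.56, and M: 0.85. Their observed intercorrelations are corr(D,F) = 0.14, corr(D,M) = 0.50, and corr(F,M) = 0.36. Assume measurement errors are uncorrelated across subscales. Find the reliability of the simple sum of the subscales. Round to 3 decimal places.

Var(D+F+M) = 3 + 2·[0.14 + 0.50 + 0.36] = 3 + 2 = 5.
With uncorrelated errors the cross-covariances are all true-score covariance, so they carry over unchanged; only the diagonal terms shrink to ρᵢσᵢ².
True-score variance = [0.68 + 0.56 + 0.85] + 2 = 2.09 + 2 = 4.09.
Reliability = 4.09 / 5 = 0.818.

0.818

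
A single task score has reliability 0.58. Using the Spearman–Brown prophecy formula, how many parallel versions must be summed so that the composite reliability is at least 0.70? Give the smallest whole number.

k ≥ ρ*(1−ρ₁)/(ρ₁(1−ρ*)) = 0.70·0.42 / (0.58·0.30) = 1.690.
Smallest integer k = 2.

2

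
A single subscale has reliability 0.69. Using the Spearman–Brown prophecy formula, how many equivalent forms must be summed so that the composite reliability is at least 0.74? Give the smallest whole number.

k ≥ ρ*(1−ρ₁)/(ρ₁(1−ρ*)) = 0.74·0.31 / (0.69·0.26) = 1.279.
Smallest integer k = 2.

2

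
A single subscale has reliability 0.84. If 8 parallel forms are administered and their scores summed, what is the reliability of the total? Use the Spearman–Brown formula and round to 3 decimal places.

0.977

ρ_k = kρ / (1 + (k−1)ρ) = 8·0.84 / (1 + 7·0.84) = 6.720 / 6.880 = 0.977.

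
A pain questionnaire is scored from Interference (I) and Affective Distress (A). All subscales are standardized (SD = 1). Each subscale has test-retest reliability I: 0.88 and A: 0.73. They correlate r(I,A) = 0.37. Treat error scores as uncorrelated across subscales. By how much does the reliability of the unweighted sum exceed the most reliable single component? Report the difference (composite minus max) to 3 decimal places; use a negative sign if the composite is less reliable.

Var(sum) = 2 + 0.74 = 2.74; true-score variance = 1.61 + 0.74 = 2.35; composite reliability = 0.8577.
Max component reliability = 0.8800.
Difference = 0.8577 − 0.8800 = -0.022.

-0.022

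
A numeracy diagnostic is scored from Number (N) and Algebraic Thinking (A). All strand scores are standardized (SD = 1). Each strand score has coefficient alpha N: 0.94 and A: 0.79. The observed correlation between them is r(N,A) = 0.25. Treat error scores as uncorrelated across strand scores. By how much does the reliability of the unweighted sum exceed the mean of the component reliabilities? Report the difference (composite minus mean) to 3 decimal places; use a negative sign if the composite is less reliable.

Var(sum) = 2 + 0.5 = 2.5; true-score variance = 1.73 + 0.5 = 2.23; composite reliability = 0.8920.
Mean component reliability = 0.8650.
Difference = 0.8920 − 0.8650 = 0.027.

0.027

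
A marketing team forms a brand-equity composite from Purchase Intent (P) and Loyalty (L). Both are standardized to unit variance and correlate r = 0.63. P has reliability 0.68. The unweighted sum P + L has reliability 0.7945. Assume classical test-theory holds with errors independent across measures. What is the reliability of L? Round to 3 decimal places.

0.650

Var(P+L) = 2 + 2·0.63 = 3.260.
True-score variance = ρ_P + ρ_L + 2·0.63, so 0.7945 = (0.68 + ρ_L + 1.26) / 3.260.
ρ_L = 0.7945·3.260 − 0.68 − 1.26 = 0.650.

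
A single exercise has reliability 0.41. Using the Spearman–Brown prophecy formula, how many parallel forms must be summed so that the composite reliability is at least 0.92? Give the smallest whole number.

k ≥ ρ*(1−ρ₁)/(ρ₁(1−ρ*)) = 0.92·0.59 / (0.41·0.08) = 16.549.
Smallest integer k = 17.

17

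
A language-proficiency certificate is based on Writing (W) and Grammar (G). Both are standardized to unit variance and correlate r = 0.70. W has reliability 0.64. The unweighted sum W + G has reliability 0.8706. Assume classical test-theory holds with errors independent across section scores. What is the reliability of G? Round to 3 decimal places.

Var(W+G) = 2 + 2·0.70 = 3.400.
True-score variance = ρ_W + ρ_G + 2·0.70, so 0.8706 = (0.64 + ρ_G + 1.40) / 3.400.
ρ_G = 0.8706·3.400 − 0.64 − 1.40 = 0.920.

0.920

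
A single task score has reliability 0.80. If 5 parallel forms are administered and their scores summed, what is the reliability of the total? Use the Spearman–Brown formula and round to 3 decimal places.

0.952

ρ_k = kρ / (1 + (k−1)ρ) = 5·0.80 / (1 + 4·0.80) = 4.000 / 4.200 = 0.952.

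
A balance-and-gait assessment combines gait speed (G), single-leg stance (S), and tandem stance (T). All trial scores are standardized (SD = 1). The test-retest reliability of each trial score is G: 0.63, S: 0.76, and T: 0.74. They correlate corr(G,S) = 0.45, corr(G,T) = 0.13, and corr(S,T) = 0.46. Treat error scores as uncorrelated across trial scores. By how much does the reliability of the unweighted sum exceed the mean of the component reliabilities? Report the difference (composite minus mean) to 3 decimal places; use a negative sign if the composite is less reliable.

Var(sum) = 3 + 2.08 = 5.08; true-score variance = 2.13 + 2.08 = 4.21; composite reliability = 0.8287.
Mean component reliability = 0.7100.
Difference = 0.8287 − 0.7100 = 0.119.

0.119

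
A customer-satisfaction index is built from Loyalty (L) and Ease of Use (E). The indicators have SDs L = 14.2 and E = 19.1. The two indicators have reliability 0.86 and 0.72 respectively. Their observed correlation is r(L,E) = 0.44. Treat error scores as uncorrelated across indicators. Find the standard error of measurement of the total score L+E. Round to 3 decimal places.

Var(total) = 566.45 + 238.674 = 805.124.
True-score variance = 436.074 + 238.674 = 674.747, so reliability = 0.8381.
Error variance = 805.124 − 674.747 = 130.376; SEM = √130.376 = 11.418.

11.418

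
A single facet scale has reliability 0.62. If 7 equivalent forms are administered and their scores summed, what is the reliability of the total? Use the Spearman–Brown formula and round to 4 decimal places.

ρ_k = kρ / (1 + (k−1)ρ) = 7·0.62 / (1 + 6·0.62) = 4.340 / 4.720 = 0.9195.

0.9195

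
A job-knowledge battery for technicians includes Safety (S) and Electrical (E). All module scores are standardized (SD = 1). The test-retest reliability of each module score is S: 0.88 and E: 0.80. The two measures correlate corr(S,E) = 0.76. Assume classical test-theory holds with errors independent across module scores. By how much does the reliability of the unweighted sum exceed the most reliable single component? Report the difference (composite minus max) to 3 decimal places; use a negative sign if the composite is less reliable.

0.029

Var(sum) = 2 + 1.52 = 3.52; true-score variance = 1.68 + 1.52 = 3.2; composite reliability = 0.9091.
Max component reliability = 0.8800.
Difference = 0.9091 − 0.8800 = 0.029.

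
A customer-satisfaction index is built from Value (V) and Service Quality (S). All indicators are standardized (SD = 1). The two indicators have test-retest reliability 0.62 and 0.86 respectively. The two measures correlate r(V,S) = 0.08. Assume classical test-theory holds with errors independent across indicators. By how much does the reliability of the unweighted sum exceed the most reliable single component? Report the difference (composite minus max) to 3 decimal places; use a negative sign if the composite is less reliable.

Var(sum) = 2 + 0.16 = 2.16; true-score variance = 1.48 + 0.16 = 1.64; composite reliability = 0.7593.
Max component reliability = 0.8600.
Difference = 0.7593 − 0.8600 = -0.101.

-0.101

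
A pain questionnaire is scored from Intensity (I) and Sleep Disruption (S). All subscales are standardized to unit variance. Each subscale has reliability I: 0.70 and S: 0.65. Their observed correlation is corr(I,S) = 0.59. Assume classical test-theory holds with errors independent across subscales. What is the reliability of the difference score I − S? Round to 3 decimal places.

0.207

Var(I−S) = 1 + 1 − 2·0.59 = 2 − 1.18 = 0.82.
With uncorrelated errors the cross-covariances are all true-score covariance, so they carry over unchanged; only the diagonal terms shrink to ρᵢσᵢ².
True-score variance = [0.70 + 0.65] − 1.18 = 1.35 − 1.18 = 0.17.
Reliability = 0.17 / 0.82 = 0.207.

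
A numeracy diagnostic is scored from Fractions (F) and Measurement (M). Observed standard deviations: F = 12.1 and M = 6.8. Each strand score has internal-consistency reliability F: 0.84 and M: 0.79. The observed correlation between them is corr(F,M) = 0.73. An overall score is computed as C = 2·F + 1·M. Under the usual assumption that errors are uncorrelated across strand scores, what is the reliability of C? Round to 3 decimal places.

Var(C) = 2²·12.1² + 6.8² + 2·[2·12.1·6.8·0.73] = 631.88 + 240.258 = 872.138.
With uncorrelated errors the cross-covariances are all true-score covariance, so they carry over unchanged; only the diagonal terms shrink to ρᵢσᵢ².
True-score variance = [2²·12.1²·0.84 + 6.8²·0.79] + 240.258 = 528.467 + 240.258 = 768.725.
Reliability = 768.725 / 872.138 = 0.881.

0.881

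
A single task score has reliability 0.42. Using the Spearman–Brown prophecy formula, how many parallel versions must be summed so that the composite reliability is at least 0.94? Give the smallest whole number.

22

k ≥ ρ*(1−ρ₁)/(ρ₁(1−ρ*)) = 0.94·0.58 / (0.42·0.06) = 21.635.
Smallest integer k = 22.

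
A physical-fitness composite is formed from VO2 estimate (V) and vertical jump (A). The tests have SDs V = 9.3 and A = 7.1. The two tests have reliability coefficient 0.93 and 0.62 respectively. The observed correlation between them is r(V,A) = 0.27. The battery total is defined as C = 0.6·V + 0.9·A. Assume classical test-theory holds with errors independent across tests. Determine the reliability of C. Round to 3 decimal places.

Var(C) = 0.6²·9.3² + 0.9²·7.1² + 2·[0.54·9.3·7.1·0.27] = 71.9685 + 19.2543 = 91.2228.
Because errors are independent across components, Cov(Tᵢ,Tⱼ) = Cov(Xᵢ,Xⱼ); the off-diagonal part of the true-score variance is the same as above.
True-score variance = [0.6²·9.3²·0.93 + 0.9²·7.1²·0.62] + 19.2543 = 54.2728 + 19.2543 = 73.5271.
Reliability = 73.5271 / 91.2228 = 0.806.

0.806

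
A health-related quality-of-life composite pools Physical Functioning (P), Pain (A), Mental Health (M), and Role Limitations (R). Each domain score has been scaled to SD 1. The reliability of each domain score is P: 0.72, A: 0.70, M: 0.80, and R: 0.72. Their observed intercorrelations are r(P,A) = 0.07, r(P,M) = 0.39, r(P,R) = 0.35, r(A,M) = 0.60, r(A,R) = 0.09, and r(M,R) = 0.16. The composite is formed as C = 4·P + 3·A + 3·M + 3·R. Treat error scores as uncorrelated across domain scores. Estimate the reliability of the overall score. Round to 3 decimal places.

Var(C) = 4² + 3² + 3² + 3² + 2·[12·0.07 + 12·0.39 + 12·0.35 + 9·0.60 + 9·0.09 + 9·0.16] = 43 + 34.74 = 77.74.
Because errors are independent across components, Cov(Tᵢ,Tⱼ) = Cov(Xᵢ,Xⱼ); the off-diagonal part of the true-score variance is the same as above.
True-score variance = [4²·0.72 + 3²·0.70 + 3²·0.80 + 3²·0.72] + 34.74 = 31.5 + 34.74 = 66.24.
Reliability = 66.24 / 77.74 = 0.852.

0.852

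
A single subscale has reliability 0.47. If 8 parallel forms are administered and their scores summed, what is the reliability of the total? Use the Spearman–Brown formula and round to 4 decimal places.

0.8765

ρ_k = kρ / (1 + (k−1)ρ) = 8·0.47 / (1 + 7·0.47) = 3.760 / 4.290 = 0.8765.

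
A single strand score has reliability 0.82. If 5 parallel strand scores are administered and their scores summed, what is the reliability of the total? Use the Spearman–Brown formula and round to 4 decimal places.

ρ_k = kρ / (1 + (k−1)ρ) = 5·0.82 / (1 + 4·0.82) = 4.100 / 4.280 = 0.9579.

0.9579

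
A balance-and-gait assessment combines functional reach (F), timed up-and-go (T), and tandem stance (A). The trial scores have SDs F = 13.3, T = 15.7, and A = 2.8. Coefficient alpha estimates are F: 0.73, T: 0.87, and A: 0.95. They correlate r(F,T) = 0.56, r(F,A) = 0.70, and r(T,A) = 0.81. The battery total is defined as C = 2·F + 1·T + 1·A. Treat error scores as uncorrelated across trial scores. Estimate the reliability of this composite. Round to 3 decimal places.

Var(C) = 2²·13.3² + 15.7² + 2.8² + 2·[2·13.3·15.7·0.56 + 2·13.3·2.8·0.70 + 15.7·2.8·0.81] = 961.89 + 643.222 = 1605.11.
Under uncorrelated errors the observed covariances equal the true-score covariances, so only the own-variance terms attenuate.
True-score variance = [2²·13.3²·0.73 + 15.7²·0.87 + 2.8²·0.95] + 643.222 = 738.413 + 643.222 = 1381.63.
Reliability = 1381.63 / 1605.11 = 0.861.

0.861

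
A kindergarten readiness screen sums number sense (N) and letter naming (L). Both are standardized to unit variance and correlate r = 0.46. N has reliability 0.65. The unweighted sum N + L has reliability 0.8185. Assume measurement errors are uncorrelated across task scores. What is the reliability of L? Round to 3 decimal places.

Var(N+L) = 2 + 2·0.46 = 2.920.
True-score variance = ρ_N + ρ_L + 2·0.46, so 0.8185 = (0.65 + ρ_L + 0.92) / 2.920.
ρ_L = 0.8185·2.920 − 0.65 − 0.92 = 0.820.

0.820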